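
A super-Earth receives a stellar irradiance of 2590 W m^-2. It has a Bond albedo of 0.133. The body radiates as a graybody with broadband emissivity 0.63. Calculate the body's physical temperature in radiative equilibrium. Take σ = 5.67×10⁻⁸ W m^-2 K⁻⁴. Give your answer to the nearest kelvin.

354 kelvin

Averaging over the sphere, the absorbed flux is S(1−α)/4 = 561.4 W m^-2.
Equating to εσT⁴ with ε = 0.63: T = (561.4/0.63σ)^(1/4) = 354.1 K.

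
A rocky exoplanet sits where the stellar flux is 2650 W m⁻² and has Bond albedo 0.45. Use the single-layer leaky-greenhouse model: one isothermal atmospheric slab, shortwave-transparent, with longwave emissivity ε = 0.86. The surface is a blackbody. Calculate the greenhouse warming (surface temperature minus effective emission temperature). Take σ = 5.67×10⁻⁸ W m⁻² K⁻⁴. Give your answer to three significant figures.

42.7 K

The planet radiates to space at T_e = [S(1−α)/(4σ)]^(1/4) = 283.1 K.
Surface balance with a leaky layer gives σT_s⁴ = σT_e⁴·2/(2−ε), so T_s = T_e·[2/(2−0.86)]^(1/4) = 325.9 K.
T_s − T_e = 325.9 − 283.1 = 42.72 K.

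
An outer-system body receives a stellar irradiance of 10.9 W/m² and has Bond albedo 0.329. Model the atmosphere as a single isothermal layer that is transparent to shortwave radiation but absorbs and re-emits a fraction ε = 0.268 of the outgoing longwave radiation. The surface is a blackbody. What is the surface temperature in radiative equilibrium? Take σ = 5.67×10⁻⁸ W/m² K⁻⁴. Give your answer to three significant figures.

78.1 kelvin

At the top of the atmosphere, σT_e⁴ = S(1−α)/4 = 1.828 W/m², giving T_e = 75.36 K.
The surface balance (absorbed SW + ε·downward IR = σT_s⁴) with T_a⁴ = T_s⁴/2 reduces to T_s = T_e·[2/(2−ε)]^¼ = 78.12 K.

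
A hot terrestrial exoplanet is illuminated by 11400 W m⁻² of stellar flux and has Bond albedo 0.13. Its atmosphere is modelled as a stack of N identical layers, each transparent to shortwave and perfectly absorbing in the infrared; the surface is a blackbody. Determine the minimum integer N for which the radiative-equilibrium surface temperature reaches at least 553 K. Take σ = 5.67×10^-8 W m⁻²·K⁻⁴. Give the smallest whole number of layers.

Top-of-atmosphere balance: σT_e⁴ = S(1−α)/4 = 2480 W m⁻² → T_e = 457.3 K.
Since T_s⁴ = (N+1)T_e⁴, we need N ≥ (T_s/T_e)⁴ − 1 = 1.139.
So N ≥ 1.139; the smallest integer is N = 2.

2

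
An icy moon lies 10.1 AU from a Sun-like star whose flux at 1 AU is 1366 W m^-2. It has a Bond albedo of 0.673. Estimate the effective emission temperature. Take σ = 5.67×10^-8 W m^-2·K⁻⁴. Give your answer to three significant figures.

66.3 kelvin

Flux at the orbit: S = 1366/(10.1)² = 13.39 W m^-2.
Absorbed flux (global mean): S(1−α)/4 = 13.39·0.327/4 = 1.095 W m^-2.
In equilibrium σT⁴ equals this, so T = 66.29 K.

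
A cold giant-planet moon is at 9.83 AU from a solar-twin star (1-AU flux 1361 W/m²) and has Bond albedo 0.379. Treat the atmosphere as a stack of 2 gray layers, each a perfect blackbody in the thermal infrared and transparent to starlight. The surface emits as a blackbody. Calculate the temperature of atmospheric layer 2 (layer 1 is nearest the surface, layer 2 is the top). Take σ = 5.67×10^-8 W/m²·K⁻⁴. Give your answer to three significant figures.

78.8 K

By the inverse-square law, S = 1361/9.83² = 14.08 W/m².
The effective emission temperature is T_e = [S(1−α)/(4σ)]^¼ = 78.80 K.
In the N-layer model, layer k (counted from the surface) has T_k = (N+1−k)^(1/4)·T_e.
With k = 2: T_2 = (2+1−2)^¼·78.80 K = 78.80 K.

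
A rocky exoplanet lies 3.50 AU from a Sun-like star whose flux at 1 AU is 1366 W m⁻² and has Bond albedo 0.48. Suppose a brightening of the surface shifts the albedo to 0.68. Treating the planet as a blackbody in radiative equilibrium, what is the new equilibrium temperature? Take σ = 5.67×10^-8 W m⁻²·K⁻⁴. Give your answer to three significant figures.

By the inverse-square law, S = 1366/3.50² = 111.5 W m⁻².
T₂ = [S(1−α₂)/(4σ)]^(1/4) = [111.5·0.32/(4σ)]^(1/4) = 112.0 K.

112 K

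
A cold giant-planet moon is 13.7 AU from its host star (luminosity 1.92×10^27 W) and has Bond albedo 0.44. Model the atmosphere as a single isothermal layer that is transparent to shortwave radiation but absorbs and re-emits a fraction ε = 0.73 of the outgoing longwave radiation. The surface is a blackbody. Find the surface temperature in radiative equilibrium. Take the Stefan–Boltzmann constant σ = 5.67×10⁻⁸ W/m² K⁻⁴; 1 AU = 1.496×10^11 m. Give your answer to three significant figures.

109 K

Orbital distance: d = 13.7 AU = 2.050×10^12 m.
Flux at the orbit: S = L/(4πd²) = 1.92×10^27/(4π·(2.05×10^12)²) = 36.37 W/m².
At the top of the atmosphere, σT_e⁴ = S(1−α)/4 = 5.092 W/m², giving T_e = 97.35 K.
For a single slab of emissivity ε, T_s⁴ = 2T_e⁴/(2−ε); thus T_s = 97.35·(1.575)^(1/4) = 109.1 K.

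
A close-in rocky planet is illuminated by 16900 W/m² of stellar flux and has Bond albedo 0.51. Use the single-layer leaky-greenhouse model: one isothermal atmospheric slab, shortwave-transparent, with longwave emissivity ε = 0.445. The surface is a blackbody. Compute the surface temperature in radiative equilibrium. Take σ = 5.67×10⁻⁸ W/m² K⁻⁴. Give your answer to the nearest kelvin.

466 kelvin

The planet radiates to space at T_e = [S(1−α)/(4σ)]^(1/4) = 437.1 K.
The surface balance (absorbed SW + ε·downward IR = σT_s⁴) with T_a⁴ = T_s⁴/2 reduces to T_s = T_e·[2/(2−ε)]^¼ = 465.5 K.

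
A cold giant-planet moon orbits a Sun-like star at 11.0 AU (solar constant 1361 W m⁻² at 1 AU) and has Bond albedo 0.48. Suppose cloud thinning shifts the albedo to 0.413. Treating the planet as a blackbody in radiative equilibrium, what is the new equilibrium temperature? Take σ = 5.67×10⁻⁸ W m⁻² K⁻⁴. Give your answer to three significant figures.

Flux at the orbit: S = 1361/(11.0)² = 11.25 W m⁻².
With the new albedo, S(1−α₂)/4 = 1.651 W m⁻², so T₂ = 73.45 K.

73.5 K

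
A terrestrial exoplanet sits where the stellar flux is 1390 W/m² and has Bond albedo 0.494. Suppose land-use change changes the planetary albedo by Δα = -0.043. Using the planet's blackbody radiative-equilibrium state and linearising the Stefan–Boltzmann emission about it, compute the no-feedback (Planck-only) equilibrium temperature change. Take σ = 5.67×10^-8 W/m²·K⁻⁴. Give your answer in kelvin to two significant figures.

5.0 K

Unperturbed T_e = [1390·(1−0.494)/(4σ)]^¼ = 236.0 K.
ΔF = −(S/4)Δα = −(1390/4)×(-0.043) = 14.94 W/m².
Linearising σT⁴ gives d(σT⁴)/dT = 4σT_e³ = 2.980 W/m² per K.
Hence the no-feedback warming is ΔF/(4σT_e³) = 5.01 K.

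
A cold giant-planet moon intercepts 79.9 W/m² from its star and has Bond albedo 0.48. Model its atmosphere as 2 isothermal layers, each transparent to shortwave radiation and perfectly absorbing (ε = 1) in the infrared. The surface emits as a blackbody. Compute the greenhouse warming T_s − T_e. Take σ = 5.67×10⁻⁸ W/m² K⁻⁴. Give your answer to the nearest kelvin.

37 K

OLR = S(1−α)/4 = 10.39 W/m²; the top layer radiates at T_e = 116.3 K.
T_s = (N+1)^(1/4)·T_e = 153.1 K.
So the greenhouse effect raises the surface by 153.1 − 116.3 = 36.77 K.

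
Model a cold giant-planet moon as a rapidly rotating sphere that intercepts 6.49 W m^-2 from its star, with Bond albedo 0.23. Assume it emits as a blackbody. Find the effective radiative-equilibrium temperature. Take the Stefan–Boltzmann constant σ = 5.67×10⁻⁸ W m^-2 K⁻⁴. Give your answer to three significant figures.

Averaging over the sphere, the absorbed flux is S(1−α)/4 = 1.249 W m^-2.
Set σT⁴ = 1.249 → T = (1.249/σ)^(1/4) = 68.51 K.

68.5 K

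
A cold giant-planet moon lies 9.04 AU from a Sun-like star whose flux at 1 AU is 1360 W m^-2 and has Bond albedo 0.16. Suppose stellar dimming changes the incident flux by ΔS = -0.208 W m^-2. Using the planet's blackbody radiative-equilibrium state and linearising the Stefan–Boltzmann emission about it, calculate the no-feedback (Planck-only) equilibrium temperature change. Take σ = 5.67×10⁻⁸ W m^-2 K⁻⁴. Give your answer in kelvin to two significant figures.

-0.28 K

Flux at the orbit: S = 1360/(9.04)² = 16.64 W m^-2.
Reference equilibrium: T_e = [S(1−α)/(4σ)]^(1/4) = 88.61 K.
Only a fraction (1−α) is absorbed and it's spread over 4πR², so ΔF = (1−α)ΔS/4 = -0.04368 W m^-2.
The Planck feedback parameter is 4σT_e³ = 0.1578 W m^-2/K.
So ΔT₀ = -0.04368/0.1578 = -0.277 K.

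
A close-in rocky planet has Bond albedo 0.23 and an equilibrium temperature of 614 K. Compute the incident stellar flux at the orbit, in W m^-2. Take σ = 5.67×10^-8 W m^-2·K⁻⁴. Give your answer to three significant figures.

41900 W m^-2

From S(1−α)/4 = σT⁴: S = 4σT⁴/(1−α).
The emitted flux is σT⁴ = 8059 W m^-2.
S = 4·8059/0.77 = 41860 W m^-2.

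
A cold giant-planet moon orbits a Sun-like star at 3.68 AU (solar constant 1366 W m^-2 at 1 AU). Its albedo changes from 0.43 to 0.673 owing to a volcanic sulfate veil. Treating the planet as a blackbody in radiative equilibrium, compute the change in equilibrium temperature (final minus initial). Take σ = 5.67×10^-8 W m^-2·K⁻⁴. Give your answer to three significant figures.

Flux at the orbit: S = 1366/(3.68)² = 100.9 W m^-2.
With α = 0.43, T₁ = 126.2 K.
After:  T₂ = [100.9·0.327/(4σ)]^(1/4) = 109.8 K.
ΔT = T₂ − T₁ = -16.37 K.

-16.4 K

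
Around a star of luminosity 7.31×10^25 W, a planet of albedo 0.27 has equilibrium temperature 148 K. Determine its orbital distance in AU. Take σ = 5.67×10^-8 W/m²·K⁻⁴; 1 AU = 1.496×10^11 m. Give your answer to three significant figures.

1.32 AU

The flux needed for this T is 4σT⁴/(1−0.27) = 149.1 W/m².
Then d = [L/(4πS)]^(1/2) = 1.975×10^11 m, i.e. 1.321 AU.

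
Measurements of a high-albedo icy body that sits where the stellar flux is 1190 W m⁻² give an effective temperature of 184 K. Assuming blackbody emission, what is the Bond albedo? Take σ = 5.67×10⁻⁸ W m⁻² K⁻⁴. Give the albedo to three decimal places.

0.782

From σT⁴ = S(1−α)/4 we invert for α: 1−α = 4σT⁴/S.
σT⁴ = 64.99 W m⁻², so 4σT⁴ = 260.0 W m⁻².
1−α = 260.0/1190 = 0.2185, so α = 0.7815.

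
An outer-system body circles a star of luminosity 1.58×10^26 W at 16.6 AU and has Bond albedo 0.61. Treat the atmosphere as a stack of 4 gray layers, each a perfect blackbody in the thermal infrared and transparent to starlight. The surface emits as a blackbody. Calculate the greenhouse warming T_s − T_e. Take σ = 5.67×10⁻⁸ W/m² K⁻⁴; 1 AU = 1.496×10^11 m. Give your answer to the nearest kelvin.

d = 16.6 × 1.496×10^11 m = 2.483×10^12 m.
S = L/(4πd²) = 2.039 W/m².
The effective emission temperature is T_e = [S(1−α)/(4σ)]^¼ = 43.27 K.
T_s = (N+1)^(1/4)·T_e = 64.71 K.
So the greenhouse effect raises the surface by 64.71 − 43.27 = 21.43 K.

21 K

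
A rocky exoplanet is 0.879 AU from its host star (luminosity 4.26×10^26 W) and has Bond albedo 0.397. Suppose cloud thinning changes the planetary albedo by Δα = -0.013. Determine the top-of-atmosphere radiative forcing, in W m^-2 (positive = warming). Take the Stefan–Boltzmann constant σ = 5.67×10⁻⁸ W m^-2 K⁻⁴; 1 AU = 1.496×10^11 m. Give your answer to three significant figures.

6.37 W m^-2

d = 0.879 × 1.496×10^11 m = 1.315×10^11 m.
Spreading L over a sphere of radius d: S = 4.26×10^26/(4π·1.31×10^11²) = 1960 W m^-2.
TOA radiative forcing: ΔF = −S·Δα/4 = −1960·(-0.013)/4 = 6.372 W m^-2.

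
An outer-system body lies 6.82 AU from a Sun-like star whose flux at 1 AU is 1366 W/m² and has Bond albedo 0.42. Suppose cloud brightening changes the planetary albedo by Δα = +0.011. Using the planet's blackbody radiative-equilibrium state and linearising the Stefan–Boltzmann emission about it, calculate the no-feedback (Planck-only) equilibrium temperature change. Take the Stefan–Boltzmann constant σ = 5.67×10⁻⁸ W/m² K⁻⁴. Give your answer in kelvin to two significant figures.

Flux at the orbit: S = 1366/(6.82)² = 29.37 W/m².
Reference equilibrium: T_e = [S(1−α)/(4σ)]^(1/4) = 93.09 K.
ΔF = −(S/4)Δα = −(29.37/4)×(+0.011) = -0.08076 W/m².
Planck response: λ_P = 4σT_e³ = 4·5.67×10⁻⁸·(93.09)³ = 0.1830 W/m²/K.
So ΔT₀ = -0.08076/0.1830 = -0.441 K.

-0.44 K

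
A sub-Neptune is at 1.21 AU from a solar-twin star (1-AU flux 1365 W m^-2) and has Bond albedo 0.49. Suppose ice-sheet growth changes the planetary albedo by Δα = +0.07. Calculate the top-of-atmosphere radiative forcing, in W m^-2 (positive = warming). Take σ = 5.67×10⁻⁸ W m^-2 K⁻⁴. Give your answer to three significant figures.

Flux at the orbit: S = 1365/(1.21)² = 932.3 W m^-2.
TOA radiative forcing: ΔF = −S·Δα/4 = −932.3·(+0.07)/4 = -16.32 W m^-2.

-16.3 W m^-2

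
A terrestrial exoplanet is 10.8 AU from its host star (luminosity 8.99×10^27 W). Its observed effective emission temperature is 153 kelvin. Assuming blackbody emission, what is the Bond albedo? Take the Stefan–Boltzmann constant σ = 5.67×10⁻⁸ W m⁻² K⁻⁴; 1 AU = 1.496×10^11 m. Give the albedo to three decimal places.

0.547

Orbital distance: d = 10.8 AU = 1.616×10^12 m.
Flux at the orbit: S = L/(4πd²) = 8.99×10^27/(4π·(1.62×10^12)²) = 274.1 W m⁻².
From σT⁴ = S(1−α)/4 we invert for α: 1−α = 4σT⁴/S.
4σT⁴ = 4·5.67×10⁻⁸·(153)⁴ = 124.3 W m⁻².
Hence α = 1 − 124.3/274.1 = 0.5465.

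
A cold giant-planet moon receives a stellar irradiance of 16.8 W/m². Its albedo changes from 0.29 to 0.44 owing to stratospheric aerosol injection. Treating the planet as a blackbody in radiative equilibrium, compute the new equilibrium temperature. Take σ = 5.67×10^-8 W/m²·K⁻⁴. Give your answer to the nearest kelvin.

80 K

With the new albedo, S(1−α₂)/4 = 2.352 W/m², so T₂ = 80.25 K.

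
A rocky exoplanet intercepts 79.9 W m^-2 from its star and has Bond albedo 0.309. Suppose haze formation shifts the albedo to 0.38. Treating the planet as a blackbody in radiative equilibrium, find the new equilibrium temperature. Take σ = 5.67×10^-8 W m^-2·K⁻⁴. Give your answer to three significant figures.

122 K

With the new albedo, S(1−α₂)/4 = 12.38 W m^-2, so T₂ = 121.6 K.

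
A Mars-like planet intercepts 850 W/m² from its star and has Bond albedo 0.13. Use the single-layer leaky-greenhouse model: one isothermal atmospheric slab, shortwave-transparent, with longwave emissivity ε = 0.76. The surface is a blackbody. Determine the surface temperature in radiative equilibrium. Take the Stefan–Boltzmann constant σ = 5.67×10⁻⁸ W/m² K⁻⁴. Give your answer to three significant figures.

269 K

Effective emission temperature (TOA balance): σT_e⁴ = S(1−α)/4 = 184.9 W/m² → T_e = 239.0 K.
Surface balance with a leaky layer gives σT_s⁴ = σT_e⁴·2/(2−ε), so T_s = T_e·[2/(2−0.76)]^(1/4) = 269.3 K.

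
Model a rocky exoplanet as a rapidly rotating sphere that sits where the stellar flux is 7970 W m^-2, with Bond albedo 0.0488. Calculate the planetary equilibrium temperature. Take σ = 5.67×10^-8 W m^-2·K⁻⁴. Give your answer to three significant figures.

Averaging over the sphere, the absorbed flux is S(1−α)/4 = 1895 W m^-2.
Balancing against σT⁴: T = (1895/5.67×10⁻⁸)^(1/4) = 427.6 K.

428 K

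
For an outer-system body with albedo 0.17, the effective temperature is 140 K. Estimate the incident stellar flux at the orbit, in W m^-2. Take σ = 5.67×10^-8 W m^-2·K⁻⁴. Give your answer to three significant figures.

105 W m^-2

From S(1−α)/4 = σT⁴: S = 4σT⁴/(1−α).
The emitted flux is σT⁴ = 21.78 W m^-2.
S = 4·21.78/0.83 = 105.0 W m^-2.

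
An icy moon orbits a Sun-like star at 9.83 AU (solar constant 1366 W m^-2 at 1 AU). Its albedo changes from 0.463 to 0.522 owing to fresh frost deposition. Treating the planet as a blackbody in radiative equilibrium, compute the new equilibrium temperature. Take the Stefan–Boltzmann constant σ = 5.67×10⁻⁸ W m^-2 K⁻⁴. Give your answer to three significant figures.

Flux at the orbit: S = 1366/(9.83)² = 14.14 W m^-2.
T₂ = [S(1−α₂)/(4σ)]^(1/4) = [14.14·0.478/(4σ)]^(1/4) = 73.88 K.

73.9 K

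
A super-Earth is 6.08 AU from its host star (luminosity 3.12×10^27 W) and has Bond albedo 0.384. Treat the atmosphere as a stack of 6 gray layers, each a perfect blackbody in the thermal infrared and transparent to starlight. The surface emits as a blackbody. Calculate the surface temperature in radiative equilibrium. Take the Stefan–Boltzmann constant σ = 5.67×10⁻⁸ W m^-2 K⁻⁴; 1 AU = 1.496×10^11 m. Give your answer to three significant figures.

275 K

d = 6.08 × 1.496×10^11 m = 9.096×10^11 m.
S = L/(4πd²) = 300.1 W m^-2.
The effective emission temperature is T_e = [S(1−α)/(4σ)]^¼ = 169.0 K.
Layer-by-layer balance gives σT_s⁴ = (N+1)σT_e⁴, so T_s = 7^¼·169.0 = 274.8 K.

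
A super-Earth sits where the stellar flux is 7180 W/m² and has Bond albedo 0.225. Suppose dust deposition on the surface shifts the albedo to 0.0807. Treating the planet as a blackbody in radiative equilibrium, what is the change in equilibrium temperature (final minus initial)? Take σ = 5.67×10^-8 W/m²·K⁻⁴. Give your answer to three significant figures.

Before: T₁ = [7180·0.775/(4σ)]^(1/4) = 395.8 K.
With α = 0.0807, T₂ = 413.0 K.
ΔT = T₂ − T₁ = 17.26 K.

17.3 K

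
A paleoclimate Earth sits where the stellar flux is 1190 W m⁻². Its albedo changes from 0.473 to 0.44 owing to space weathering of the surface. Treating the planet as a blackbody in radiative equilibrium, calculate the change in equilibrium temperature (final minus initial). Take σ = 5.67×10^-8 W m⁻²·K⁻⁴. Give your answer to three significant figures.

Initial: T₁ = [S(1−0.473)/(4σ)]^(1/4) = 229.3 K.
After:  T₂ = [1190·0.56/(4σ)]^(1/4) = 232.8 K.
Change: 232.8 − 229.3 = 3.508 K.

3.51 kelvin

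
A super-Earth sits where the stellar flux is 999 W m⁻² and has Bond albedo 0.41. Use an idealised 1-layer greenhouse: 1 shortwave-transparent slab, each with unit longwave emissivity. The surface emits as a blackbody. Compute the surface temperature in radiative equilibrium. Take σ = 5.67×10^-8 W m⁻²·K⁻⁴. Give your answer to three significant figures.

269 kelvin

The effective emission temperature is T_e = [S(1−α)/(4σ)]^¼ = 225.8 K.
Layer-by-layer balance gives σT_s⁴ = (N+1)σT_e⁴, so T_s = 2^¼·225.8 = 268.5 K.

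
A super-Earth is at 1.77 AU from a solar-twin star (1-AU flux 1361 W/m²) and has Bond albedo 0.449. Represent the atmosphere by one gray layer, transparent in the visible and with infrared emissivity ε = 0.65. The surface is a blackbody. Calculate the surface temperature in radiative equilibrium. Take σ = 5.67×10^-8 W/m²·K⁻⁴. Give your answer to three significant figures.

By the inverse-square law, S = 1361/1.77² = 434.4 W/m².
Effective emission temperature (TOA balance): σT_e⁴ = S(1−α)/4 = 59.84 W/m² → T_e = 180.2 K.
For a single slab of emissivity ε, T_s⁴ = 2T_e⁴/(2−ε); thus T_s = 180.2·(1.481)^(1/4) = 198.9 K.

199 K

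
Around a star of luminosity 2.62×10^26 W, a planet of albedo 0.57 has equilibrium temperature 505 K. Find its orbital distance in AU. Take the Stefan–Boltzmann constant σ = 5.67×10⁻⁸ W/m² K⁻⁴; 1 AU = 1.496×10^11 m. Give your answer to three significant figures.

Energy balance gives S = 4σT⁴/(1−α) = 34300 W/m².
From L = 4πd²S, d = √(2.62×10^26/(4π·34300)) = 2.465×10^10 m = 0.1648 AU.

0.165 AU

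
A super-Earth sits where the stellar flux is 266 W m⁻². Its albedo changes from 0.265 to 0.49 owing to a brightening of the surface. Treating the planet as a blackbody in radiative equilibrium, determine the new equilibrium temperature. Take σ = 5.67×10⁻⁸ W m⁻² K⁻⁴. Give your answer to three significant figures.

T₂ = [S(1−α₂)/(4σ)]^(1/4) = [266.0·0.51/(4σ)]^(1/4) = 156.4 K.

156 K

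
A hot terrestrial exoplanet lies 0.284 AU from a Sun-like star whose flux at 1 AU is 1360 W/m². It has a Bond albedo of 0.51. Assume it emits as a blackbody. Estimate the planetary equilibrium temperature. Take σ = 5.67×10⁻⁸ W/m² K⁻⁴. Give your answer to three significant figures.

By the inverse-square law, S = 1360/0.284² = 16860 W/m².
Absorbed flux (global mean): S(1−α)/4 = 16860·0.49/4 = 2066 W/m².
Set σT⁴ = 2066 → T = (2066/σ)^(1/4) = 436.9 K.

437 K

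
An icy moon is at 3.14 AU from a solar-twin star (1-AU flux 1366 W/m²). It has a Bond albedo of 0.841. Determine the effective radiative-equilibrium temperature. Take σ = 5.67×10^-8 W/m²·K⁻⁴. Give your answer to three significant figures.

Irradiance scales as 1/d², so S = 1366 W/m² × (1/3.14)² = 138.5 W/m².
Absorbed flux (global mean): S(1−α)/4 = 138.5·0.159/4 = 5.507 W/m².
In equilibrium σT⁴ equals this, so T = 99.27 K.

99.3 K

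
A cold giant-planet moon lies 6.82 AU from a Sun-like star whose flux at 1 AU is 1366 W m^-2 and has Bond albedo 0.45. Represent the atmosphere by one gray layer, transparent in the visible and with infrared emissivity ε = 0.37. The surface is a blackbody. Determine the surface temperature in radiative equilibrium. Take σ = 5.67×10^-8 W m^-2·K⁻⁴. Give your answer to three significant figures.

Flux at the orbit: S = 1366/(6.82)² = 29.37 W m^-2.
Effective emission temperature (TOA balance): σT_e⁴ = S(1−α)/4 = 4.038 W m^-2 → T_e = 91.87 K.
Surface balance with a leaky layer gives σT_s⁴ = σT_e⁴·2/(2−ε), so T_s = T_e·[2/(2−0.37)]^(1/4) = 96.69 K.

96.7 K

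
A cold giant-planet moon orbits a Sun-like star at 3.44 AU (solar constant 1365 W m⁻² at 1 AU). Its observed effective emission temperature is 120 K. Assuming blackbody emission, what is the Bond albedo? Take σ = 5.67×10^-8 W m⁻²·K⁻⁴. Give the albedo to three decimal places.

0.592

Irradiance scales as 1/d², so S = 1365 W m⁻² × (1/3.44)² = 115.3 W m⁻².
Rearranging the radiative balance, α = 1 − 4σT⁴/S.
σT⁴ = 11.76 W m⁻², so 4σT⁴ = 47.03 W m⁻².
Hence α = 1 − 47.03/115.3 = 0.5923.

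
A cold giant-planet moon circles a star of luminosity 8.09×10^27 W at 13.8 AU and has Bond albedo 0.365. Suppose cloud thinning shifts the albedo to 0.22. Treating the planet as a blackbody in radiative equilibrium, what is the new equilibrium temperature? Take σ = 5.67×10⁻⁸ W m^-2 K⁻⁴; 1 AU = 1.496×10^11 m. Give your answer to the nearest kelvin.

Orbital distance: d = 13.8 AU = 2.064×10^12 m.
Spreading L over a sphere of radius d: S = 8.09×10^27/(4π·2.06×10^12²) = 151.0 W m^-2.
With the new albedo, S(1−α₂)/4 = 29.45 W m^-2, so T₂ = 151.0 K.

151 kelvin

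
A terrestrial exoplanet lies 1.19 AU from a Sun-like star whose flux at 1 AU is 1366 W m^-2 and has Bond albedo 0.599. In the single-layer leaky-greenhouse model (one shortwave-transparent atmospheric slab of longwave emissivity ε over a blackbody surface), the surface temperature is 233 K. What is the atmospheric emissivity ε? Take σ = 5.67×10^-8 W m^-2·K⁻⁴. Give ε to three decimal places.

By the inverse-square law, S = 1366/1.19² = 964.6 W m^-2.
TOA balance gives T_e = 203.2 K.
Since (2−ε)/2 = (T_e/T_s)⁴ = 0.5787, ε = 0.8427.

0.843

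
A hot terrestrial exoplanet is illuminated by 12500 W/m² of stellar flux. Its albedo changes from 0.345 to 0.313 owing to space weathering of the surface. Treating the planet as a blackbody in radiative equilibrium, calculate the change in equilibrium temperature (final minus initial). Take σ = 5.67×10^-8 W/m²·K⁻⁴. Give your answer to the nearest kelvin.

Before: T₁ = [12500·0.655/(4σ)]^(1/4) = 435.9 K.
Final:   T₂ = [S(1−0.313)/(4σ)]^(1/4) = 441.1 K.
ΔT = T₂ − T₁ = 5.229 K.

5 kelvin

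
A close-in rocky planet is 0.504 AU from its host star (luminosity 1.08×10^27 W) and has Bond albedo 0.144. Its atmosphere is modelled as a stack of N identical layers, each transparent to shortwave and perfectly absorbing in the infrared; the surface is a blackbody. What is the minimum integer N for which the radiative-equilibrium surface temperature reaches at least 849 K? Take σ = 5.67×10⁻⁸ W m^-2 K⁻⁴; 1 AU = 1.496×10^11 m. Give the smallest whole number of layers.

9

d = 0.504 × 1.496×10^11 m = 7.540×10^10 m.
Spreading L over a sphere of radius d: S = 1.08×10^27/(4π·7.54×10^10²) = 15120 W m^-2.
OLR = S(1−α)/4 = 3235 W m^-2; the top layer radiates at T_e = 488.7 K.
T_s = (N+1)^(1/4)·T_e ≥ 849 K requires N+1 ≥ (T_s/T_e)⁴ = (849/488.7)⁴ = 9.106.
So N ≥ 8.106; the smallest integer is N = 9.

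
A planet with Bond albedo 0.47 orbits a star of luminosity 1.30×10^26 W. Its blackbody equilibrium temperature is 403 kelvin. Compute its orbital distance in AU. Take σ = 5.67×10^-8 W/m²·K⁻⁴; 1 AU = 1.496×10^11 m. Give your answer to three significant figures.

Required flux: S = 4σT⁴/(1−α) = 11290 W/m².
From L = 4πd²S, d = √(1.30×10^26/(4π·11290)) = 3.027×10^10 m = 0.2024 AU.

0.202 AU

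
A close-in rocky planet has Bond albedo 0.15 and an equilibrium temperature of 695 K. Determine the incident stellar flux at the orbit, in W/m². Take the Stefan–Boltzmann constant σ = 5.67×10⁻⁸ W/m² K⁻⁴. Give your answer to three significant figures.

62300 W/m²

Invert the energy balance for S: S = 4σT⁴/(1−α).
The emitted flux is σT⁴ = 13230 W/m².
So S = 4×13230/(1−0.15) = 62250 W/m².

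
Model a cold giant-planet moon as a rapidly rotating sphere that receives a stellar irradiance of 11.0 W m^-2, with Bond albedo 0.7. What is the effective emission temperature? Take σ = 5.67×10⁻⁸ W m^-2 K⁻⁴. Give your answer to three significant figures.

Averaging over the sphere, the absorbed flux is S(1−α)/4 = 0.8250 W m^-2.
Balancing against σT⁴: T = (0.8250/5.67×10⁻⁸)^(1/4) = 61.76 K.

61.8 K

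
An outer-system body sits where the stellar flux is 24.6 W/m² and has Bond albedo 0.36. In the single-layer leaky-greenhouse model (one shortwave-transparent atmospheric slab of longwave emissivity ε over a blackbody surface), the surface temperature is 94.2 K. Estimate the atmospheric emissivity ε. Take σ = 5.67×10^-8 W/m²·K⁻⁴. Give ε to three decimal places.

0.237

First, T_e = [24.60·(1−0.36)/(4σ)]^(1/4) = 91.28 K.
T_s⁴ = T_e⁴·2/(2−ε) → ε = 2 − 2(T_e/T_s)⁴ = 2 − 2·(91.28/94.2)⁴ = 0.2368.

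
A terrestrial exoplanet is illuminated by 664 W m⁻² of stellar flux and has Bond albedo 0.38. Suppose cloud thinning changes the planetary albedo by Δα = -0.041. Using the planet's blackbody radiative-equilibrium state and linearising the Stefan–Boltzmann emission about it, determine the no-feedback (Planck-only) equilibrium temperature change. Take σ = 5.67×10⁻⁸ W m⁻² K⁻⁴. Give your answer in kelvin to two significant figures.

The baseline emission temperature is T_e = 206.4 K.
The change in absorbed flux is Δ[S(1−α)/4] = −SΔα/4 = 6.806 W m⁻².
Linearising σT⁴ gives d(σT⁴)/dT = 4σT_e³ = 1.994 W m⁻² per K.
Hence the no-feedback warming is ΔF/(4σT_e³) = 3.41 K.

3.4 K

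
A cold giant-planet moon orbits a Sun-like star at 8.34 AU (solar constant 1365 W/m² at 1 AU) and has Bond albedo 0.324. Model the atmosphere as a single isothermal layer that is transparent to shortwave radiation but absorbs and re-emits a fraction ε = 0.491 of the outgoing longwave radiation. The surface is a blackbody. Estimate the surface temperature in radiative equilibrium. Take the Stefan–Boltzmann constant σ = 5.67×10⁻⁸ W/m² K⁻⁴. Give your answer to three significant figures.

93.8 K

Irradiance scales as 1/d², so S = 1365 W/m² × (1/8.34)² = 19.62 W/m².
At the top of the atmosphere, σT_e⁴ = S(1−α)/4 = 3.317 W/m², giving T_e = 87.45 K.
The surface balance (absorbed SW + ε·downward IR = σT_s⁴) with T_a⁴ = T_s⁴/2 reduces to T_s = T_e·[2/(2−ε)]^¼ = 93.83 K.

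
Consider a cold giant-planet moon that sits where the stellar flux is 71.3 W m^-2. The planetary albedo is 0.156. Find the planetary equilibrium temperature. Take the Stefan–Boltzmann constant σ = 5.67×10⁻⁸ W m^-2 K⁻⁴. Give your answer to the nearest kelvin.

Averaging over the sphere, the absorbed flux is S(1−α)/4 = 15.04 W m^-2.
In equilibrium σT⁴ equals this, so T = 127.6 K.

128 K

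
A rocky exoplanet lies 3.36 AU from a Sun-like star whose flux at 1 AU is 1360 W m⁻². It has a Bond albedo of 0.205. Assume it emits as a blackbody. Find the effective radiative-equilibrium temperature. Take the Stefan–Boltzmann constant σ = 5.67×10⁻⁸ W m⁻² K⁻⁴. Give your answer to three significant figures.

Flux at the orbit: S = 1360/(3.36)² = 120.5 W m⁻².
Absorbed flux (global mean): S(1−α)/4 = 120.5·0.795/4 = 23.94 W m⁻².
In equilibrium σT⁴ equals this, so T = 143.3 K.

143 K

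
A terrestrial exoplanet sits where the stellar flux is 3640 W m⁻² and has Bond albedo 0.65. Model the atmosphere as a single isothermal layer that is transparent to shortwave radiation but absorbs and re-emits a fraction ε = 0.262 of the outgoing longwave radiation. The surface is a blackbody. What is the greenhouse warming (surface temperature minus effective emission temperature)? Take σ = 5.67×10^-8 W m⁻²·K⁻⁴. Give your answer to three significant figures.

9.78 K

At the top of the atmosphere, σT_e⁴ = S(1−α)/4 = 318.5 W m⁻², giving T_e = 273.8 K.
Surface balance with a leaky layer gives σT_s⁴ = σT_e⁴·2/(2−ε), so T_s = T_e·[2/(2−0.262)]^(1/4) = 283.5 K.
The atmosphere warms the surface by 9.781 K.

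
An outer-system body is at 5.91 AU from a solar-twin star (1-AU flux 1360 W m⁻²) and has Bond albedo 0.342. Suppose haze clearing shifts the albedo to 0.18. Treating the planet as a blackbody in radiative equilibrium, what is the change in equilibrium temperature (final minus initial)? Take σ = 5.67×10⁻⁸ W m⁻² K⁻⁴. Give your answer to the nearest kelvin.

Flux at the orbit: S = 1360/(5.91)² = 38.94 W m⁻².
Before: T₁ = [38.94·0.658/(4σ)]^(1/4) = 103.1 K.
Final:   T₂ = [S(1−0.18)/(4σ)]^(1/4) = 108.9 K.
Change: 108.9 − 103.1 = 5.832 K.

6 K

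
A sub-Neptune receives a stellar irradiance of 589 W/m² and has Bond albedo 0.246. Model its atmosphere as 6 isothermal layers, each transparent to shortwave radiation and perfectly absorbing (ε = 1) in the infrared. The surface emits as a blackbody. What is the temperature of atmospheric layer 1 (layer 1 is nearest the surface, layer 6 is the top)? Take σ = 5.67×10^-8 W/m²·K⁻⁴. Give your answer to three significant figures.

329 K

Top-of-atmosphere balance: σT_e⁴ = S(1−α)/4 = 111.0 W/m² → T_e = 210.4 K.
The net upward flux σT_e⁴ is constant between every pair of levels, so T_k⁴ = (N+1−k)T_e⁴.
T_1 = (6)^(1/4)·210.4 = 329.2 K.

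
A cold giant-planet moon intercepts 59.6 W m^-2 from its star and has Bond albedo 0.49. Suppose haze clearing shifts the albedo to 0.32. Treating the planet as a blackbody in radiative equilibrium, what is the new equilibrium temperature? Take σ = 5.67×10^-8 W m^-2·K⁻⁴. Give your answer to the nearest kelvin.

116 kelvin

With the new albedo, S(1−α₂)/4 = 10.13 W m^-2, so T₂ = 115.6 K.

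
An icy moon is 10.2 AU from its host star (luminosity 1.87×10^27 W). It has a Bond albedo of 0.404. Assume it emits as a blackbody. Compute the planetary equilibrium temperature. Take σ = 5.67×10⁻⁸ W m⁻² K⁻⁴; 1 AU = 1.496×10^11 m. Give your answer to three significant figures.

d = 10.2 × 1.496×10^11 m = 1.526×10^12 m.
Spreading L over a sphere of radius d: S = 1.87×10^27/(4π·1.53×10^12²) = 63.91 W m⁻².
Averaging over the sphere, the absorbed flux is S(1−α)/4 = 9.523 W m⁻².
Set σT⁴ = 9.523 → T = (9.523/σ)^(1/4) = 113.8 K.

114 K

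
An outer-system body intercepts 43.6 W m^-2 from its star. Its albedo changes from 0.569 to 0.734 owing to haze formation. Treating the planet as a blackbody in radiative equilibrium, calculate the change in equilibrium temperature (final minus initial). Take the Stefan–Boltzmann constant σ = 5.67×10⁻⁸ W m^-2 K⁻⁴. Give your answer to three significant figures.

Initial: T₁ = [S(1−0.569)/(4σ)]^(1/4) = 95.41 K.
With α = 0.734, T₂ = 84.56 K.
Change: 84.56 − 95.41 = -10.84 K.

-10.8 K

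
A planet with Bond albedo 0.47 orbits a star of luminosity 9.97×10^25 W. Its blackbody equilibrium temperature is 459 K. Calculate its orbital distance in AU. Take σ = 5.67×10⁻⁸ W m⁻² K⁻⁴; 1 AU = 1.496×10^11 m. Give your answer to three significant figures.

The flux needed for this T is 4σT⁴/(1−0.47) = 18990 W m⁻².
From L = 4πd²S, d = √(9.97×10^25/(4π·18990)) = 2.044×10^10 m = 0.1366 AU.

0.137 AU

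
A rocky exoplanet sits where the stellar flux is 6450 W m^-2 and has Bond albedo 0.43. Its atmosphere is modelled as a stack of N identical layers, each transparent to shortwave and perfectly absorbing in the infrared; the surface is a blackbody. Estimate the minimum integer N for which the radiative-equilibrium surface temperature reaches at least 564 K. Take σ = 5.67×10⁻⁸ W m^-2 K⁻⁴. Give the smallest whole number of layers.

6

OLR = S(1−α)/4 = 919.1 W m^-2; the top layer radiates at T_e = 356.8 K.
T_s = (N+1)^(1/4)·T_e ≥ 564 K requires N+1 ≥ (T_s/T_e)⁴ = (564/356.8)⁴ = 6.242.
Rounding up, N = 6.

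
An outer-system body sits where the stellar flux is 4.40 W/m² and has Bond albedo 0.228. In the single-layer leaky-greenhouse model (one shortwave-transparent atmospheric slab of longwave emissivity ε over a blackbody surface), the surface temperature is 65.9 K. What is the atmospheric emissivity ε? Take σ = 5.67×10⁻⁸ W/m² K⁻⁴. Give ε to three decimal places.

0.412

First, T_e = [4.400·(1−0.228)/(4σ)]^(1/4) = 62.21 K.
T_s⁴ = T_e⁴·2/(2−ε) → ε = 2 − 2(T_e/T_s)⁴ = 2 − 2·(62.21/65.9)⁴ = 0.4118.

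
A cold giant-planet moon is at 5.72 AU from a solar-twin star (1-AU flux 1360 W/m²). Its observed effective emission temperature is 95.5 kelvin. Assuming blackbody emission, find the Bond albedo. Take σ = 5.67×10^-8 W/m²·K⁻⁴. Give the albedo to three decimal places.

0.546

Flux at the orbit: S = 1360/(5.72)² = 41.57 W/m².
Rearranging the radiative balance, α = 1 − 4σT⁴/S.
4σT⁴ = 4·5.67×10⁻⁸·(95.5)⁴ = 18.86 W/m².
1−α = 18.86/41.57 = 0.4538, so α = 0.5462.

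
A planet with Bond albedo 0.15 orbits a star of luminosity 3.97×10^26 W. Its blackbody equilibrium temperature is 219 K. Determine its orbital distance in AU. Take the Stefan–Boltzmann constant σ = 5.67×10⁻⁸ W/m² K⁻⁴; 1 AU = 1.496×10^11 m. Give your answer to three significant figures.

1.52 AU

Required flux: S = 4σT⁴/(1−α) = 613.8 W/m².
Then d = [L/(4πS)]^(1/2) = 2.269×10^11 m, i.e. 1.517 AU.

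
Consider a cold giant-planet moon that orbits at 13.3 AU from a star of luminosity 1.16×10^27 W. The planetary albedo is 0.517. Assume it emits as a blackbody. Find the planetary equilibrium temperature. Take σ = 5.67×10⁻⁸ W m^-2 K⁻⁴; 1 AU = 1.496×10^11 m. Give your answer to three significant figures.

83.9 kelvin

Orbital distance: d = 13.3 AU = 1.990×10^12 m.
S = L/(4πd²) = 23.32 W m^-2.
Absorbed flux (global mean): S(1−α)/4 = 23.32·0.483/4 = 2.816 W m^-2.
Set σT⁴ = 2.816 → T = (2.816/σ)^(1/4) = 83.95 K.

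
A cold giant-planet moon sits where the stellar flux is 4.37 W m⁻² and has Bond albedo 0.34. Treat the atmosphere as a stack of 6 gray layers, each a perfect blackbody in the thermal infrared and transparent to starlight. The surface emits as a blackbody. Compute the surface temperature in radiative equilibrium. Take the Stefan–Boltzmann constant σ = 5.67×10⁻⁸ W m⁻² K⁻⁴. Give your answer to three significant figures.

97.1 kelvin

Top-of-atmosphere balance: σT_e⁴ = S(1−α)/4 = 0.7210 W m⁻² → T_e = 59.72 K.
For an N-layer opaque stack, T_s⁴ = (N+1)T_e⁴, hence T_s = (7)^(1/4)×59.72 K = 97.13 K.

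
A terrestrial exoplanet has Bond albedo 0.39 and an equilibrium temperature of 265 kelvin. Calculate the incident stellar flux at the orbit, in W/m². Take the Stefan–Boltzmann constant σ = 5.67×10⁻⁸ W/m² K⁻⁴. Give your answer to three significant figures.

From S(1−α)/4 = σT⁴: S = 4σT⁴/(1−α).
σT⁴ = 5.67×10⁻⁸·(265)⁴ = 279.6 W/m².
So S = 4×279.6/(1−0.39) = 1834 W/m².

1830 W/m²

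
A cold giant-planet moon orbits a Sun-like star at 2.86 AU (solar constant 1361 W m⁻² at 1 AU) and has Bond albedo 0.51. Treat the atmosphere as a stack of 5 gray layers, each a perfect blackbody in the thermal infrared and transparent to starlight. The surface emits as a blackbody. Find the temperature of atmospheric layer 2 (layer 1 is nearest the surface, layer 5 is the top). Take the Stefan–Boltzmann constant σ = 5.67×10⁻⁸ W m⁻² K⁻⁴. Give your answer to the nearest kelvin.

195 kelvin

Irradiance scales as 1/d², so S = 1361 W m⁻² × (1/2.86)² = 166.4 W m⁻².
The effective emission temperature is T_e = [S(1−α)/(4σ)]^¼ = 137.7 K.
Each opaque layer satisfies 2T_j⁴ = T_{j−1}⁴ + T_{j+1}⁴, giving T_k⁴ = (N+1−k)T_e⁴.
T_2 = (4)^(1/4)·137.7 = 194.7 K.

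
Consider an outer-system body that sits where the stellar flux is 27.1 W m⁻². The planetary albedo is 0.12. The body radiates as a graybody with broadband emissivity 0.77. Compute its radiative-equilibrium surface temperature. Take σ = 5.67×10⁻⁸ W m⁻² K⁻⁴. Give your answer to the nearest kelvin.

108 K

Averaging over the sphere, the absorbed flux is S(1−α)/4 = 5.962 W m⁻².
Equating to εσT⁴ with ε = 0.77: T = (5.962/0.77σ)^(1/4) = 108.1 K.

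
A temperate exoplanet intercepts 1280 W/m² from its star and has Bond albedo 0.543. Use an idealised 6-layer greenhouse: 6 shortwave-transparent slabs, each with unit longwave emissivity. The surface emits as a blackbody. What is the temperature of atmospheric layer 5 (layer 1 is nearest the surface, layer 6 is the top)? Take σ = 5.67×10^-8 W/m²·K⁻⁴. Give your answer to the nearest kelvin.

OLR = S(1−α)/4 = 146.2 W/m²; the top layer radiates at T_e = 225.4 K.
In the N-layer model, layer k (counted from the surface) has T_k = (N+1−k)^(1/4)·T_e.
With k = 5: T_5 = (6+1−5)^¼·225.4 K = 268.0 K.

268 K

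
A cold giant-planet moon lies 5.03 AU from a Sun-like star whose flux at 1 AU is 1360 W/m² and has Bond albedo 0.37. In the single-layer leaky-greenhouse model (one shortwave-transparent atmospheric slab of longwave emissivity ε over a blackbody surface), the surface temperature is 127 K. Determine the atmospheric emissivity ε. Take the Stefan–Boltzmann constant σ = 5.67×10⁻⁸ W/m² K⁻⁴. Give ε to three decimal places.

0.852

By the inverse-square law, S = 1360/5.03² = 53.75 W/m².
TOA balance gives T_e = 110.5 K.
Inverting T_s⁴ = 2T_e⁴/(2−ε): (T_e/T_s)⁴ = 0.5740, so ε = 2(1 − 0.5740) = 0.8521.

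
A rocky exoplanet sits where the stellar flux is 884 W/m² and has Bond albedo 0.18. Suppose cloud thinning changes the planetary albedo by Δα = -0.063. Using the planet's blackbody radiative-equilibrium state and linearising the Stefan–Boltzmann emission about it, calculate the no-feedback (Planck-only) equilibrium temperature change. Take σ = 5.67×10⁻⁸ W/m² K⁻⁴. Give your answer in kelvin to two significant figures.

Unperturbed T_e = [884.0·(1−0.18)/(4σ)]^¼ = 237.8 K.
The change in absorbed flux is Δ[S(1−α)/4] = −SΔα/4 = 13.92 W/m².
Linearising σT⁴ gives d(σT⁴)/dT = 4σT_e³ = 3.049 W/m² per K.
So ΔT₀ = 13.92/3.049 = 4.57 K.

4.6 K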